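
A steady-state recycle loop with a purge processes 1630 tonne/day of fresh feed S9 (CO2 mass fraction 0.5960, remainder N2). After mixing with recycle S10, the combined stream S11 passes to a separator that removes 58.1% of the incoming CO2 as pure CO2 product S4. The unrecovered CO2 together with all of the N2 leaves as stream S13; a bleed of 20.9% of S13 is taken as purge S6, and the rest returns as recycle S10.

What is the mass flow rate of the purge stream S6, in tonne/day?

785.8 tonne/day

N2 enters only via S9 and leaves only via the purge: 1630×0.404 = 0.209×(N2 in S13), and the separator passes all N2, so N2 in S11 = N2 in S13 = 3150.8 tonne/day.
CO2 in S11: m_A = 1630×0.596 + (1−0.209)·(1−0.581)·m_A, so m_A = 971.48/0.6686 = 1453.1 tonne/day.
S13 = (1−0.581)×1453.1 + 3150.8 = 3759.6 tonne/day.
Purge S6 = 0.209×3759.6 = 785.77 tonne/day.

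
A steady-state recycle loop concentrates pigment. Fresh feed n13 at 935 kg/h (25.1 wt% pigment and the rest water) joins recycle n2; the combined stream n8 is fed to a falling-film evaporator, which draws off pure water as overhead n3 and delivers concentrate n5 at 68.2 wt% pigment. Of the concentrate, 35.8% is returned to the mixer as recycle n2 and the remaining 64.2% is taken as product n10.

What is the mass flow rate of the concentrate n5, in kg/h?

536 kg/h

Overall pigment balance (none leaves overhead): pigment in fresh feed = pigment in product, i.e. 935×0.251 = (1−0.358)·n5·0.682.
n5 = 234.69/(0.682×0.642) = 536 kg/h.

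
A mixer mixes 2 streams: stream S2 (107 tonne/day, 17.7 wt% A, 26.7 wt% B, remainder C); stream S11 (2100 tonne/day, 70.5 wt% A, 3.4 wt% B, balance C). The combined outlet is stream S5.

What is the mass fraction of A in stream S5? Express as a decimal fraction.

0.679

Total flow out = 107 + 2100 = 2207 tonne/day.
A in = 107×0.177 + 2100×0.705 = 1499.4 tonne/day.
A mass fraction in S5 = 1499.4/2207 = 0.679.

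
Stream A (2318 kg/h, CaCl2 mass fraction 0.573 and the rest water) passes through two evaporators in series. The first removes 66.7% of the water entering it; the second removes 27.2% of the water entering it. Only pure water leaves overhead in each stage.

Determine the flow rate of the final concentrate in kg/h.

1568 kg/h

water in feed = 2318×0.427 = 989.79 kg/h.
After stage 1: water left = (1−0.667)×989.79 = 329.6; stream total = 1657.8 kg/h.
After stage 2: water left = (1−0.272)×329.6 = 239.95; final concentrate = 1568.2 kg/h.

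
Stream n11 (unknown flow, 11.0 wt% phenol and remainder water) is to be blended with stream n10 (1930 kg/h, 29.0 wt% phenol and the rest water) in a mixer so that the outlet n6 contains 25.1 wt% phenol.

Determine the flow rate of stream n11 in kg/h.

Let n11 be the unknown flow. Total out = 1930 + n11.
phenol balance: 559.7 + 0.110·n11 = 0.251·(1930 + n11)
(0.110 − 0.251)·n11 = 0.251×1930 − 559.7 = -75.27
n11 = -75.27 / -0.141 = 533.83 kg/h

533.8 kg/h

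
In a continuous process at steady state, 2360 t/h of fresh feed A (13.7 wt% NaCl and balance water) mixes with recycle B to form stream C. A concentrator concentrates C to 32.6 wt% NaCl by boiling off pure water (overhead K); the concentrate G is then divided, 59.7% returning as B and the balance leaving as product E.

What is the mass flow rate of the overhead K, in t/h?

1368 t/h

Overall NaCl balance (none leaves overhead): NaCl in fresh feed = NaCl in product, i.e. 2360×0.137 = (1−0.597)·G·0.326.
G = 323.32/(0.326×0.403) = 2461 t/h.
Recycle B = 0.597×2461 = 1469.2 t/h.
Combined feed C = 2360 + 1469.2 = 3829.2 t/h.
Overhead K = C − G = 3829.2 − 2461 = 1368.2 t/h.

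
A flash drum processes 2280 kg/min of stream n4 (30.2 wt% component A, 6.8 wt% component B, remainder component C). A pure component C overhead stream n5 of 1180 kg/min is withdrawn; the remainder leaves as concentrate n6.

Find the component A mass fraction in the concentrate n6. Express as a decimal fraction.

component A is not removed: 2280×0.302 = 688.56 kg/min of component A enters n6.
Concentrate = 2280 − 1180 = 1100 kg/min.
Mass fraction = 688.56/1100 = 0.626.

0.626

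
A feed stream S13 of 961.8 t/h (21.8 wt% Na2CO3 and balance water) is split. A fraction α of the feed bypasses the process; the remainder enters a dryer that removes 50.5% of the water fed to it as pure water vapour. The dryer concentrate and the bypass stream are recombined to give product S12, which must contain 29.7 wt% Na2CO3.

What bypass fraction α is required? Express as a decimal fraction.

0.326

All 961.8×0.218 = 209.67 t/h of Na2CO3 reaches S12, so S12 = 209.67/0.297 = 705.97 t/h and vapour = 255.83 t/h.
The evaporator receives (1−α)·961.8 of feed at 0.782 water and removes 0.505 of that water:
0.505×0.782×(1−α)×961.8 = 255.83
(1−α) = 255.83/379.82 = 0.6736;  α = 0.3264.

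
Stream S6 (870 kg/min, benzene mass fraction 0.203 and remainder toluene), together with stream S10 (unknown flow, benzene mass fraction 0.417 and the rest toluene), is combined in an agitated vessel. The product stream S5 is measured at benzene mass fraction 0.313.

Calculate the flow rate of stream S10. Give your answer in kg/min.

Let S10 be the unknown flow. Total out = 870 + S10.
benzene balance: 176.61 + 0.417·S10 = 0.313·(870 + S10)
(0.417 − 0.313)·S10 = 0.313×870 − 176.61 = 95.7
S10 = 95.7 / 0.104 = 920.19 kg/min

920.2 kg/min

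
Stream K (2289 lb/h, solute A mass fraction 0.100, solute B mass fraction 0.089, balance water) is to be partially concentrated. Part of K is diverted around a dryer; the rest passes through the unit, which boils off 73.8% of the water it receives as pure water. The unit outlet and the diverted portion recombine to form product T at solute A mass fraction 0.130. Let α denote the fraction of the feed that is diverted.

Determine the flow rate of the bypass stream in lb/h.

All 2289×0.100 = 228.9 lb/h of solute A reaches T, so T = 228.9/0.130 = 1760.8 lb/h and vapour = 528.23 lb/h.
The evaporator receives (1−α)·2289 of feed at 0.811 water and removes 0.738 of that water:
0.738×0.811×(1−α)×2289 = 528.23
(1−α) = 528.23/1370 = 0.3856;  α = 0.6144.
Bypass flow = 0.6144×2289 = 1406.4 lb/h.

1406 lb/h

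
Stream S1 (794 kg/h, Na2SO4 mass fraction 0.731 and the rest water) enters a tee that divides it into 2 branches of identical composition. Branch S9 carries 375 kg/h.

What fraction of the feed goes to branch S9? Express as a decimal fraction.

0.472

Fraction to S9 = 375/794 = 0.4723.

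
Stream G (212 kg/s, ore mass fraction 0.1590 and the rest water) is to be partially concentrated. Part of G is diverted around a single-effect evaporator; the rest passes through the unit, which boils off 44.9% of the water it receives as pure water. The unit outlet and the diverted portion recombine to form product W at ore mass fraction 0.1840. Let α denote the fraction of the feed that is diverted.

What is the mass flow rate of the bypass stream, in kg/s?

All 212×0.159 = 33.708 kg/s of ore reaches W, so W = 33.708/0.184 = 183.2 kg/s and vapour = 28.804 kg/s.
The evaporator receives (1−α)·212 of feed at 0.841 water and removes 0.449 of that water:
0.449×0.841×(1−α)×212 = 28.804
(1−α) = 28.804/80.053 = 0.3598;  α = 0.6402.
Bypass flow = 0.6402×212 = 135.72 kg/s.

135.7 kg/s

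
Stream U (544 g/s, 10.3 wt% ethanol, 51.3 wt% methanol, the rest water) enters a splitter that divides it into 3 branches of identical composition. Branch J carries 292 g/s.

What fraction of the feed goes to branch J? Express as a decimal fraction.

0.537

Fraction to J = 292/544 = 0.5368.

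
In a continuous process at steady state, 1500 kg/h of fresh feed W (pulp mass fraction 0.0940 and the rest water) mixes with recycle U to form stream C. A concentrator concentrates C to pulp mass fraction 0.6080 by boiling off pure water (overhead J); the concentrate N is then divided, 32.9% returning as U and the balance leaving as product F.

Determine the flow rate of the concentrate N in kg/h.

345.6 kg/h

Overall pulp balance (none leaves overhead): pulp in fresh feed = pulp in product, i.e. 1500×0.094 = (1−0.329)·N·0.608.
N = 141/(0.608×0.671) = 345.62 kg/h.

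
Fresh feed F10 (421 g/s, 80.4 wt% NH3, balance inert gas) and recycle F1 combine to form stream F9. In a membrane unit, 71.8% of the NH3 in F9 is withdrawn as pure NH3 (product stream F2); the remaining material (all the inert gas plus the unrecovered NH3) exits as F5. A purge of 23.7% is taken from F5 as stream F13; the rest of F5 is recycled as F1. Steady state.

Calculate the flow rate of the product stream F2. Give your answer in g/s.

NH3 in F9: m_A = 421×0.804 + (1−0.237)·(1−0.718)·m_A, so m_A = 338.48/0.7848 = 431.28 g/s.
Product F2 = 0.718×431.28 = 309.66 g/s.

309.7 g/s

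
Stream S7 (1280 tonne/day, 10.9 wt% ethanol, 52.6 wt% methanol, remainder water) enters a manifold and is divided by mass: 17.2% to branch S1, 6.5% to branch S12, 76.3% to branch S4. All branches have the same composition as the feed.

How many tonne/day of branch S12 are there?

83.2 tonne/day

Branch S12 flow = 0.065×1280 = 83.2 tonne/day.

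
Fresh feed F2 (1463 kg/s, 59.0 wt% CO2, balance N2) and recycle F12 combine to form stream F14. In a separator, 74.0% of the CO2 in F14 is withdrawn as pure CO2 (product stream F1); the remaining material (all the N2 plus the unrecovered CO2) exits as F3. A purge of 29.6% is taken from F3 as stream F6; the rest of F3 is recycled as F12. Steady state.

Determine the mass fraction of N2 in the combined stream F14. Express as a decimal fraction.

0.657

N2 enters only via F2 and leaves only via the purge: 1463×0.410 = 0.296×(N2 in F3), and the separator passes all N2, so N2 in F14 = N2 in F3 = 2026.5 kg/s.
CO2 in F14: m_A = 1463×0.590 + (1−0.296)·(1−0.740)·m_A, so m_A = 863.17/0.8170 = 1056.6 kg/s.
F14 = 1056.6 + 2026.5 = 3083 kg/s.
N2 fraction in F14 = 2026.5/3083 = 0.657.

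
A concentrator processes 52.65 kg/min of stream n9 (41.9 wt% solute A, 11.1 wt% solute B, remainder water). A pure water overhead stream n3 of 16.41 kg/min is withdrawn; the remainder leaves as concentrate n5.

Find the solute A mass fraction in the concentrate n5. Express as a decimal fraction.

0.609

solute A is not removed: 52.65×0.419 = 22.06 kg/min of solute A enters n5.
Concentrate = 52.65 − 16.41 = 36.24 kg/min.
Mass fraction = 22.06/36.24 = 0.609.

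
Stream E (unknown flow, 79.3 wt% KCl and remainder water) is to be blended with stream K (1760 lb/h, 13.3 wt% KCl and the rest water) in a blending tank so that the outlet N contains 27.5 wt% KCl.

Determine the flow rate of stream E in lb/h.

Let E be the unknown flow. Total out = 1760 + E.
KCl balance: 234.08 + 0.793·E = 0.275·(1760 + E)
(0.793 − 0.275)·E = 0.275×1760 − 234.08 = 249.92
E = 249.92 / 0.518 = 482.47 lb/h

482.5 lb/h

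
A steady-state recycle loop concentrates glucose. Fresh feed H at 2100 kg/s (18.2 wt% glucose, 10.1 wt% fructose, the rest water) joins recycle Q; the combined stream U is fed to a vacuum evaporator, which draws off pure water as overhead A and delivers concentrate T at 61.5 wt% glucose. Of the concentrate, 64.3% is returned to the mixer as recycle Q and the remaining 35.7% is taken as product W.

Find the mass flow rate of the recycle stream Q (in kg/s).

1119 kg/s

Overall glucose balance (none leaves overhead): glucose in fresh feed = glucose in product, i.e. 2100×0.182 = (1−0.643)·T·0.615.
T = 382.2/(0.615×0.357) = 1740.8 kg/s.
Recycle Q = 0.643×1740.8 = 1119.3 kg/s.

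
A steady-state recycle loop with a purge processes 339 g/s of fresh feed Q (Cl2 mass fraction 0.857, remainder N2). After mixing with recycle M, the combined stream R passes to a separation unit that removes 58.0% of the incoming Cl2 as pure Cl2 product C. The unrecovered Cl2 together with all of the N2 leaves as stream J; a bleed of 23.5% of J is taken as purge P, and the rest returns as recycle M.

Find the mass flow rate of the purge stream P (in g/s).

90.73 g/s

N2 enters only via Q and leaves only via the purge: 339×0.143 = 0.235×(N2 in J), and the separation unit passes all N2, so N2 in R = N2 in J = 206.29 g/s.
Cl2 in R: m_A = 339×0.857 + (1−0.235)·(1−0.580)·m_A, so m_A = 290.52/0.6787 = 428.06 g/s.
J = (1−0.580)×428.06 + 206.29 = 386.07 g/s.
Purge P = 0.235×386.07 = 90.726 g/s.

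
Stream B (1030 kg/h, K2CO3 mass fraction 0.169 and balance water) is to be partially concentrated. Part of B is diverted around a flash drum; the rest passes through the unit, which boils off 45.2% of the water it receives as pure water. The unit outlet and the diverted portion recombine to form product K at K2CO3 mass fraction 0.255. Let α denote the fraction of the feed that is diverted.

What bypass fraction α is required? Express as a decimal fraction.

All 1030×0.169 = 174.07 kg/h of K2CO3 reaches K, so K = 174.07/0.255 = 682.63 kg/h and vapour = 347.37 kg/h.
The evaporator receives (1−α)·1030 of feed at 0.831 water and removes 0.452 of that water:
0.452×0.831×(1−α)×1030 = 347.37
(1−α) = 347.37/386.88 = 0.8979;  α = 0.1021.

0.102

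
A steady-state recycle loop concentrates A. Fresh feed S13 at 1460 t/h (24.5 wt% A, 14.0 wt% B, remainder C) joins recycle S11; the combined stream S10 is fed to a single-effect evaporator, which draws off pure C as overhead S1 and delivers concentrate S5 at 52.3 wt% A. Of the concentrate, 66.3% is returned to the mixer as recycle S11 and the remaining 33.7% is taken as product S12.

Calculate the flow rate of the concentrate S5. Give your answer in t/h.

2029 t/h

Overall A balance (none leaves overhead): A in fresh feed = A in product, i.e. 1460×0.245 = (1−0.663)·S5·0.523.
S5 = 357.7/(0.523×0.337) = 2029.5 t/h.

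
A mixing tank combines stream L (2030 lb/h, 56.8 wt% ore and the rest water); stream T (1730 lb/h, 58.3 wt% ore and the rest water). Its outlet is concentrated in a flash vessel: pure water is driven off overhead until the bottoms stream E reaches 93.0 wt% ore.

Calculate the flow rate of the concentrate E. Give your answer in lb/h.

2324 lb/h

ore entering = 2030×0.568 + 1730×0.583 = 2161.6 lb/h.
All ore reports to E, so E = 2161.6/0.930 = 2324.3 lb/h.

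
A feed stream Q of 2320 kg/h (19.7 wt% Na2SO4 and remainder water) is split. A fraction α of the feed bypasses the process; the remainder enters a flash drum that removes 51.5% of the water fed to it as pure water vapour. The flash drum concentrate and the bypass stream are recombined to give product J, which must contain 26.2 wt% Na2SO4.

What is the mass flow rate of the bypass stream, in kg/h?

All 2320×0.197 = 457.04 kg/h of Na2SO4 reaches J, so J = 457.04/0.262 = 1744.4 kg/h and vapour = 575.57 kg/h.
The evaporator receives (1−α)·2320 of feed at 0.803 water and removes 0.515 of that water:
0.515×0.803×(1−α)×2320 = 575.57
(1−α) = 575.57/959.42 = 0.5999;  α = 0.4001.
Bypass flow = 0.4001×2320 = 928.2 kg/h.

928.2 kg/h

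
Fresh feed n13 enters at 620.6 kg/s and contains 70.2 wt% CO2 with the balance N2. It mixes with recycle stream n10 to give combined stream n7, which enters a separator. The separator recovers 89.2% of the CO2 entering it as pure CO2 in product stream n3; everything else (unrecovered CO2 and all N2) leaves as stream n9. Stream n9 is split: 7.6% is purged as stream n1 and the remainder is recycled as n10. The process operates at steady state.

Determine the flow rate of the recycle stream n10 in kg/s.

2297 kg/s

N2 enters only via n13 and leaves only via the purge: 620.6×0.298 = 0.076×(N2 in n9), and the separator passes all N2, so N2 in n7 = N2 in n9 = 2433.4 kg/s.
CO2 in n7: m_A = 620.6×0.702 + (1−0.076)·(1−0.892)·m_A, so m_A = 435.66/0.9002 = 483.96 kg/s.
n9 = (1−0.892)×483.96 + 2433.4 = 2485.7 kg/s.
Recycle n10 = (1−0.076)×2485.7 = 2296.8 kg/s.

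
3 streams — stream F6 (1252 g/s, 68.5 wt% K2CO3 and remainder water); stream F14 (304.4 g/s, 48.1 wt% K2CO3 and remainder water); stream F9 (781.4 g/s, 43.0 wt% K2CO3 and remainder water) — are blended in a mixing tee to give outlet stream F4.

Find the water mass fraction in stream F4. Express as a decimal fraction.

0.427

Total flow out = 1252 + 304.4 + 781.4 = 2337.8 g/s.
water in = 1252×0.315 + 304.4×0.519 + 781.4×0.570 = 997.76 g/s.
water mass fraction in F4 = 997.76/2337.8 = 0.427.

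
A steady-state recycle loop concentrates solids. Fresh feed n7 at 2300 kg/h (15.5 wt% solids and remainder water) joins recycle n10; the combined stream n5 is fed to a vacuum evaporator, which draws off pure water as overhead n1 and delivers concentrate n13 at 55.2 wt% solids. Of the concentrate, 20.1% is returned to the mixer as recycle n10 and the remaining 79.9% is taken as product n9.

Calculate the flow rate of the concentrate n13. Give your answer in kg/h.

808.3 kg/h

Overall solids balance (none leaves overhead): solids in fresh feed = solids in product, i.e. 2300×0.155 = (1−0.201)·n13·0.552.
n13 = 356.5/(0.552×0.799) = 808.3 kg/h.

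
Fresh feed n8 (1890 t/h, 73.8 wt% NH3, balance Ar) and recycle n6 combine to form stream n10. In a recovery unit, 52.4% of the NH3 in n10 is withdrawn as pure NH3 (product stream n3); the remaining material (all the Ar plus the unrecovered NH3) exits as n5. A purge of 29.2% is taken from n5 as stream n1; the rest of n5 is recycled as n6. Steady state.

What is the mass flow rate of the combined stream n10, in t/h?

Ar enters only via n8 and leaves only via the purge: 1890×0.262 = 0.292×(Ar in n5), and the recovery unit passes all Ar, so Ar in n10 = Ar in n5 = 1695.8 t/h.
NH3 in n10: m_A = 1890×0.738 + (1−0.292)·(1−0.524)·m_A, so m_A = 1394.8/0.6630 = 2103.8 t/h.
n10 = 2103.8 + 1695.8 = 3799.6 t/h.

3800 t/h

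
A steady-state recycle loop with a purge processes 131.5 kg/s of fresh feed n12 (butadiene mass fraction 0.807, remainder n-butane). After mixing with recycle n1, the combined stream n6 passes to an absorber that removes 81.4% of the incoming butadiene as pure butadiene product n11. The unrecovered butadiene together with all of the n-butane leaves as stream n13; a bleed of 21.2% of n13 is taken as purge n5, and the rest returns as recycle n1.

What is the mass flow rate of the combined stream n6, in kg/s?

n-butane enters only via n12 and leaves only via the purge: 131.5×0.193 = 0.212×(n-butane in n13), and the absorber passes all n-butane, so n-butane in n6 = n-butane in n13 = 119.71 kg/s.
butadiene in n6: m_A = 131.5×0.807 + (1−0.212)·(1−0.814)·m_A, so m_A = 106.12/0.8534 = 124.35 kg/s.
n6 = 124.35 + 119.71 = 244.06 kg/s.

244.1 kg/s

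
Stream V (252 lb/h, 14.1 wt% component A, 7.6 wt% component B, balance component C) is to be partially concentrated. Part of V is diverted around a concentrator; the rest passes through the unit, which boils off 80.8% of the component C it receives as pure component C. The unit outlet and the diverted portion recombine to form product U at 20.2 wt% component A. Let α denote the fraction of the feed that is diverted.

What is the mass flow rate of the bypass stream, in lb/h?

131.7 lb/h

All 252×0.141 = 35.532 lb/h of component A reaches U, so U = 35.532/0.202 = 175.9 lb/h and vapour = 76.099 lb/h.
The evaporator receives (1−α)·252 of feed at 0.783 component C and removes 0.808 of that component C:
0.808×0.783×(1−α)×252 = 76.099
(1−α) = 76.099/159.43 = 0.4773;  α = 0.5227.
Bypass flow = 0.5227×252 = 131.72 lb/h.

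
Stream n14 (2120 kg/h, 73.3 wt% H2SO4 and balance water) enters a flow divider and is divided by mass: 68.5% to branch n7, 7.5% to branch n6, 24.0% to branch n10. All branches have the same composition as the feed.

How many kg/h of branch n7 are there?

1452 kg/h

Branch n7 flow = 0.685×2120 = 1452.2 kg/h.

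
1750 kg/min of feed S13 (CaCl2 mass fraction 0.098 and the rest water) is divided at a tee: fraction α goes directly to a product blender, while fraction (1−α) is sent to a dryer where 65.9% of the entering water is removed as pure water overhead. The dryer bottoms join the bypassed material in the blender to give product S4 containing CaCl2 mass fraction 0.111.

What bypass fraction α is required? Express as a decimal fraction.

0.803

All 1750×0.098 = 171.5 kg/min of CaCl2 reaches S4, so S4 = 171.5/0.111 = 1545 kg/min and vapour = 204.95 kg/min.
The evaporator receives (1−α)·1750 of feed at 0.902 water and removes 0.659 of that water:
0.659×0.902×(1−α)×1750 = 204.95
(1−α) = 204.95/1040.2 = 0.1970;  α = 0.8030.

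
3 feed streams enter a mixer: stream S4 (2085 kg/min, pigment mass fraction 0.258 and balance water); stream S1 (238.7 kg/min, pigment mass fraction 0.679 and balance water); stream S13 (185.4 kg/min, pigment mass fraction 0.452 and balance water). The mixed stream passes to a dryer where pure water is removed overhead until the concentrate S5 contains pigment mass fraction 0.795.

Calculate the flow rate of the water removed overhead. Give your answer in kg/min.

pigment entering = 2085×0.258 + 238.7×0.679 + 185.4×0.452 = 783.81 kg/min.
All pigment reports to S5, so S5 = 783.81/0.795 = 985.92 kg/min.
Total feed = 2509.1 kg/min; overhead = 2509.1 − 985.92 = 1523.2 kg/min.

1523 kg/min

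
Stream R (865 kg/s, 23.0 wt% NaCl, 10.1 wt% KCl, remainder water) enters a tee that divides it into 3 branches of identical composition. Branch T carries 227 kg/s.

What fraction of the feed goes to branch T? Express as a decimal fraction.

Fraction to T = 227/865 = 0.2624.

0.262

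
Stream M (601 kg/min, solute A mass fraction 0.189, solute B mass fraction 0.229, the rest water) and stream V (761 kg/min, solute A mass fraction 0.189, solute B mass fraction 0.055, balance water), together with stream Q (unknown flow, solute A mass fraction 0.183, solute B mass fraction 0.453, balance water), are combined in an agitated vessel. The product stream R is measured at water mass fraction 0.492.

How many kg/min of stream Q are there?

Let Q be the unknown flow. Total out = 1362 + Q.
water balance: 925.1 + 0.364·Q = 0.492·(1362 + Q)
(0.364 − 0.492)·Q = 0.492×1362 − 925.1 = -254.99
Q = -254.99 / -0.128 = 1992.1 kg/min

1992 kg/min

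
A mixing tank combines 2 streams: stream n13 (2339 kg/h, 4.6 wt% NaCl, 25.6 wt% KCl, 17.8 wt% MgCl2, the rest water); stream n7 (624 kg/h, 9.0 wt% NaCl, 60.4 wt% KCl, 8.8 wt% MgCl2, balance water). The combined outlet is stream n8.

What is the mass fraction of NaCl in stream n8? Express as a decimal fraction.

0.0553

Total flow out = 2339 + 624 = 2963 kg/h.
NaCl in = 2339×0.046 + 624×0.090 = 163.75 kg/h.
NaCl mass fraction in n8 = 163.75/2963 = 0.0553.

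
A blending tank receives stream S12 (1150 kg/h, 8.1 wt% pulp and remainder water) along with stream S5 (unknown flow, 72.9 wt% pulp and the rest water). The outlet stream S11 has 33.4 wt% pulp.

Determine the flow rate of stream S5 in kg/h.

Let S5 be the unknown flow. Total out = 1150 + S5.
pulp balance: 93.15 + 0.729·S5 = 0.334·(1150 + S5)
(0.729 − 0.334)·S5 = 0.334×1150 − 93.15 = 290.95
S5 = 290.95 / 0.395 = 736.58 kg/h

736.6 kg/h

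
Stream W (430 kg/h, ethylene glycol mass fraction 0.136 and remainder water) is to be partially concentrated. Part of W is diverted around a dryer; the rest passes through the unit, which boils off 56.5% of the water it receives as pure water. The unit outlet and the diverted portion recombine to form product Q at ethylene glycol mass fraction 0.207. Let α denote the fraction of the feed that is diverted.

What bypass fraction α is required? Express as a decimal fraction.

0.297

All 430×0.136 = 58.48 kg/h of ethylene glycol reaches Q, so Q = 58.48/0.207 = 282.51 kg/h and vapour = 147.49 kg/h.
The evaporator receives (1−α)·430 of feed at 0.864 water and removes 0.565 of that water:
0.565×0.864×(1−α)×430 = 147.49
(1−α) = 147.49/209.91 = 0.7026;  α = 0.2974.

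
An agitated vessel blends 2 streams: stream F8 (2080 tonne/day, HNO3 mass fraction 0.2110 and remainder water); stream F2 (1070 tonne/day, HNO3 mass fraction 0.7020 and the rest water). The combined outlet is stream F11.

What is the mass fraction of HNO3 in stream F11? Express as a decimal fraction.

Total flow out = 2080 + 1070 = 3150 tonne/day.
HNO3 in = 2080×0.211 + 1070×0.702 = 1190 tonne/day.
HNO3 mass fraction in F11 = 1190/3150 = 0.3778.

0.3778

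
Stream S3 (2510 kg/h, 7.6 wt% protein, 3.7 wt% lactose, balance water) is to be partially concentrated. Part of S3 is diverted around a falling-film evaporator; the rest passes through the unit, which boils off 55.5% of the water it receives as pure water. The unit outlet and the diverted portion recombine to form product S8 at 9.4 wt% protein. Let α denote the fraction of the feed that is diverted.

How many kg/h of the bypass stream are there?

All 2510×0.076 = 190.76 kg/h of protein reaches S8, so S8 = 190.76/0.094 = 2029.4 kg/h and vapour = 480.64 kg/h.
The evaporator receives (1−α)·2510 of feed at 0.887 water and removes 0.555 of that water:
0.555×0.887×(1−α)×2510 = 480.64
(1−α) = 480.64/1235.6 = 0.3890;  α = 0.6110.
Bypass flow = 0.6110×2510 = 1533.7 kg/h.

1534 kg/h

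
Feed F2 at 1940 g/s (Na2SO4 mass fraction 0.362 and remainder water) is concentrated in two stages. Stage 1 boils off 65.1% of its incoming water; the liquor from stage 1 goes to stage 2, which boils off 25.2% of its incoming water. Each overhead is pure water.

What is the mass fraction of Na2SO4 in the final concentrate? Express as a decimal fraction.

0.685

water in feed = 1940×0.638 = 1237.7 g/s.
After stage 1: water left = (1−0.651)×1237.7 = 431.96; stream total = 1134.2 g/s.
After stage 2: water left = (1−0.252)×431.96 = 323.11; final concentrate = 1025.4 g/s.
Na2SO4 fraction = 702.28/1025.4 = 0.685.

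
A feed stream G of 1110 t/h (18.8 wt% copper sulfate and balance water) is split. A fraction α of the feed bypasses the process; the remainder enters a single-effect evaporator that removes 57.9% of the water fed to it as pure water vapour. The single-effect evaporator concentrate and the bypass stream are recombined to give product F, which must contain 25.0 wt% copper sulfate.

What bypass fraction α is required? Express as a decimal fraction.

All 1110×0.188 = 208.68 t/h of copper sulfate reaches F, so F = 208.68/0.250 = 834.72 t/h and vapour = 275.28 t/h.
The evaporator receives (1−α)·1110 of feed at 0.812 water and removes 0.579 of that water:
0.579×0.812×(1−α)×1110 = 275.28
(1−α) = 275.28/521.86 = 0.5275;  α = 0.4725.

0.473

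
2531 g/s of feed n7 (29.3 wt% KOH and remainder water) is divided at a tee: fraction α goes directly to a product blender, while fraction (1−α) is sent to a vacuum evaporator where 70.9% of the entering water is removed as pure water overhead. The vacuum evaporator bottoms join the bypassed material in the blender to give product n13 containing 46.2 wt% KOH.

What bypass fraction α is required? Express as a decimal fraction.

All 2531×0.293 = 741.58 g/s of KOH reaches n13, so n13 = 741.58/0.462 = 1605.2 g/s and vapour = 925.84 g/s.
The evaporator receives (1−α)·2531 of feed at 0.707 water and removes 0.709 of that water:
0.709×0.707×(1−α)×2531 = 925.84
(1−α) = 925.84/1268.7 = 0.7298;  α = 0.2702.

0.270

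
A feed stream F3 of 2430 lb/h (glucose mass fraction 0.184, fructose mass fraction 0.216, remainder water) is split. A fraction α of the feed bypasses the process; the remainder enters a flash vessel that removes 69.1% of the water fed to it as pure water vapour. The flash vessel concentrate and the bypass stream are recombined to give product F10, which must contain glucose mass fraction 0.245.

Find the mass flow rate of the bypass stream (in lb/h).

All 2430×0.184 = 447.12 lb/h of glucose reaches F10, so F10 = 447.12/0.245 = 1825 lb/h and vapour = 605.02 lb/h.
The evaporator receives (1−α)·2430 of feed at 0.600 water and removes 0.691 of that water:
0.691×0.600×(1−α)×2430 = 605.02
(1−α) = 605.02/1007.5 = 0.6005;  α = 0.3995.
Bypass flow = 0.3995×2430 = 970.71 lb/h.

970.7 lb/h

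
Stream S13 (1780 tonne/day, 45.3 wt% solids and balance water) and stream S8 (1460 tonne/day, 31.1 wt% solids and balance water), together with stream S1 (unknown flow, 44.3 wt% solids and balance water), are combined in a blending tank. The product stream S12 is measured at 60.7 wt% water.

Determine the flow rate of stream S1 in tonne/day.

258.4 tonne/day

Let S1 be the unknown flow. Total out = 3240 + S1.
water balance: 1979.6 + 0.557·S1 = 0.607·(3240 + S1)
(0.557 − 0.607)·S1 = 0.607×3240 − 1979.6 = -12.92
S1 = -12.92 / -0.050 = 258.4 tonne/day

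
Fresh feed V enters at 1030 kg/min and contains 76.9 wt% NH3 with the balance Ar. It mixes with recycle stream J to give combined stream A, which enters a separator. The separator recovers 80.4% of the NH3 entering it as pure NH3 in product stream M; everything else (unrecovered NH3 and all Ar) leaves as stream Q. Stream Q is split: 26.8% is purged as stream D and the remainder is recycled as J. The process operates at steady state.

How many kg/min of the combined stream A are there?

1813 kg/min

Ar enters only via V and leaves only via the purge: 1030×0.231 = 0.268×(Ar in Q), and the separator passes all Ar, so Ar in A = Ar in Q = 887.8 kg/min.
NH3 in A: m_A = 1030×0.769 + (1−0.268)·(1−0.804)·m_A, so m_A = 792.07/0.8565 = 924.75 kg/min.
A = 924.75 + 887.8 = 1812.5 kg/min.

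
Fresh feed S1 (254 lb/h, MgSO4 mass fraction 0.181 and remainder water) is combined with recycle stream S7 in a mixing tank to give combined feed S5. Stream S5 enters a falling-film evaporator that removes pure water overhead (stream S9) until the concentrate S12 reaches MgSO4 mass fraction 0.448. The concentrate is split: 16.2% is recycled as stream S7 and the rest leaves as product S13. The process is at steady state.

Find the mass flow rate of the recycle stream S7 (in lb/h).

Overall MgSO4 balance (none leaves overhead): MgSO4 in fresh feed = MgSO4 in product, i.e. 254×0.181 = (1−0.162)·S12·0.448.
S12 = 45.974/(0.448×0.838) = 122.46 lb/h.
Recycle S7 = 0.162×122.46 = 19.838 lb/h.

19.84 lb/h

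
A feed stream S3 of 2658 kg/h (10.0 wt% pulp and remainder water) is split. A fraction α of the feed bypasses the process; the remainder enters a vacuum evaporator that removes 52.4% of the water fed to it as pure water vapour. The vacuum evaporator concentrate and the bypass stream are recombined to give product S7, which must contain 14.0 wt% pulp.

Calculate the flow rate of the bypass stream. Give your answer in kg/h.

1048 kg/h

All 2658×0.100 = 265.8 kg/h of pulp reaches S7, so S7 = 265.8/0.140 = 1898.6 kg/h and vapour = 759.43 kg/h.
The evaporator receives (1−α)·2658 of feed at 0.900 water and removes 0.524 of that water:
0.524×0.900×(1−α)×2658 = 759.43
(1−α) = 759.43/1253.5 = 0.6058;  α = 0.3942.
Bypass flow = 0.3942×2658 = 1047.7 kg/h.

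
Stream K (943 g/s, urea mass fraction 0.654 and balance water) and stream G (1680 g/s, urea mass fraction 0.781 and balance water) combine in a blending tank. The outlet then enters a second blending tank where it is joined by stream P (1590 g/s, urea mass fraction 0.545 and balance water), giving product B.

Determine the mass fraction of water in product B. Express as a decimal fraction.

Overall, product flow = 4213 g/s.
water in = 943×0.346 + 1680×0.219 + 1590×0.455 = 1417.6 g/s.
water fraction in B = 0.336.

0.336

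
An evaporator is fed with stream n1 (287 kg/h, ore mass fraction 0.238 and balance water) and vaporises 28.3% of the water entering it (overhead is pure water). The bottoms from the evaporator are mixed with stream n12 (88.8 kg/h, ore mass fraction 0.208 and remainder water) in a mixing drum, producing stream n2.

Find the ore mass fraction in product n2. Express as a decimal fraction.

Vapour removed = 0.283×0.762×287 = 61.89 kg/h; concentrate = 225.11 kg/h.
ore reaching the mixer = 68.306 (from concentrate) + 88.8×0.208 = 86.776 kg/h.
Product flow = 225.11 + 88.8 = 313.91 kg/h; ore fraction = 0.276.

0.276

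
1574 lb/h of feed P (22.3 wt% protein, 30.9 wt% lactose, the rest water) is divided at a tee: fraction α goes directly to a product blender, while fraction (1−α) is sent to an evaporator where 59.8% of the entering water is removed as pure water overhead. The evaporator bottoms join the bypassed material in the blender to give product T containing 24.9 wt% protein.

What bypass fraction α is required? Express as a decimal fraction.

All 1574×0.223 = 351 lb/h of protein reaches T, so T = 351/0.249 = 1409.6 lb/h and vapour = 164.35 lb/h.
The evaporator receives (1−α)·1574 of feed at 0.468 water and removes 0.598 of that water:
0.598×0.468×(1−α)×1574 = 164.35
(1−α) = 164.35/440.51 = 0.3731;  α = 0.6269.

0.627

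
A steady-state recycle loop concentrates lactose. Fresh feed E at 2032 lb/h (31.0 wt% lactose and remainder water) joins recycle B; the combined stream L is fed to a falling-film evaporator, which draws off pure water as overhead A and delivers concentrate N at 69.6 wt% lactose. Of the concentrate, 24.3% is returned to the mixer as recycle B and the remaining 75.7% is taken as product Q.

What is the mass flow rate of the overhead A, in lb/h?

Overall lactose balance (none leaves overhead): lactose in fresh feed = lactose in product, i.e. 2032×0.310 = (1−0.243)·N·0.696.
N = 629.92/(0.696×0.757) = 1195.6 lb/h.
Recycle B = 0.243×1195.6 = 290.53 lb/h.
Combined feed L = 2032 + 290.53 = 2322.5 lb/h.
Overhead A = L − N = 2322.5 − 1195.6 = 1126.9 lb/h.

1127 lb/h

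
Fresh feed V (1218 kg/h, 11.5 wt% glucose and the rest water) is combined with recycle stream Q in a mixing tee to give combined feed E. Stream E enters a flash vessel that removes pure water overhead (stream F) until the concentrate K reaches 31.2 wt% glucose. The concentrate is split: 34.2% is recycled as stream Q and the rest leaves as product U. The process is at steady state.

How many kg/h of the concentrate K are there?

682.3 kg/h

Overall glucose balance (none leaves overhead): glucose in fresh feed = glucose in product, i.e. 1218×0.115 = (1−0.342)·K·0.312.
K = 140.07/(0.312×0.658) = 682.28 kg/h.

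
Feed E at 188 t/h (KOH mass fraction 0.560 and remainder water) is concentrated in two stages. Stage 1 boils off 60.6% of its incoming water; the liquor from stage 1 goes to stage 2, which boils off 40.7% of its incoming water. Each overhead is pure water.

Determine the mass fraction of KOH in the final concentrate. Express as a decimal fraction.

water in feed = 188×0.440 = 82.72 t/h.
After stage 1: water left = (1−0.606)×82.72 = 32.592; stream total = 137.87 t/h.
After stage 2: water left = (1−0.407)×32.592 = 19.327; final concentrate = 124.61 t/h.
KOH fraction = 105.28/124.61 = 0.845.

0.845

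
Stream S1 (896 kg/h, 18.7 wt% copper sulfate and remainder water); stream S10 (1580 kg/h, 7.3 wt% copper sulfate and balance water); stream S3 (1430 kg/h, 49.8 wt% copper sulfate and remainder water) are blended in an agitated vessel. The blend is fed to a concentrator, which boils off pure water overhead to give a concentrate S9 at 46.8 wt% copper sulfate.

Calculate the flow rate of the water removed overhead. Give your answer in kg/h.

copper sulfate entering = 896×0.187 + 1580×0.073 + 1430×0.498 = 995.03 kg/h.
All copper sulfate reports to S9, so S9 = 995.03/0.468 = 2126.1 kg/h.
Total feed = 3906 kg/h; overhead = 3906 − 2126.1 = 1779.9 kg/h.

1780 kg/h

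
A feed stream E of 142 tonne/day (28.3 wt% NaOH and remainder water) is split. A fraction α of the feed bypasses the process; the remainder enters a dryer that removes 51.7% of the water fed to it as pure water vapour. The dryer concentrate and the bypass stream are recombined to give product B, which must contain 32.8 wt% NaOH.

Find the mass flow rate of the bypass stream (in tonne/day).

89.44 tonne/day

All 142×0.283 = 40.186 tonne/day of NaOH reaches B, so B = 40.186/0.328 = 122.52 tonne/day and vapour = 19.482 tonne/day.
The evaporator receives (1−α)·142 of feed at 0.717 water and removes 0.517 of that water:
0.517×0.717×(1−α)×142 = 19.482
(1−α) = 19.482/52.638 = 0.3701;  α = 0.6299.
Bypass flow = 0.6299×142 = 89.445 tonne/day.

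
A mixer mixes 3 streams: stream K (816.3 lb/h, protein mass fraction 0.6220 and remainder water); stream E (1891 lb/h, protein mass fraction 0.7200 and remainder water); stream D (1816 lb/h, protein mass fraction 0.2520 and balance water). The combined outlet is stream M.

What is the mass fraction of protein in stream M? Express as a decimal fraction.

Total flow out = 816.3 + 1891 + 1816 = 4523.3 lb/h.
protein in = 816.3×0.622 + 1891×0.720 + 1816×0.252 = 2326.9 lb/h.
protein mass fraction in M = 2326.9/4523.3 = 0.5144.

0.5144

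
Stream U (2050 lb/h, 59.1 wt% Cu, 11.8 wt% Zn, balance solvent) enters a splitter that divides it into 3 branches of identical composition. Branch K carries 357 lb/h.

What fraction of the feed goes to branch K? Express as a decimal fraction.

0.174

Fraction to K = 357/2050 = 0.1741.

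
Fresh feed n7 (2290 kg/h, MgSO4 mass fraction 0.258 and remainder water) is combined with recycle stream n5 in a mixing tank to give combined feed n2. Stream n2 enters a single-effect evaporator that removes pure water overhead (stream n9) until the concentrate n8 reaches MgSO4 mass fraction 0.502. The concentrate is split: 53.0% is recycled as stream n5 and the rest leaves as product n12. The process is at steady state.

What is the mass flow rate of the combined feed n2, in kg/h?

Overall MgSO4 balance (none leaves overhead): MgSO4 in fresh feed = MgSO4 in product, i.e. 2290×0.258 = (1−0.530)·n8·0.502.
n8 = 590.82/(0.502×0.470) = 2504.1 kg/h.
Recycle n5 = 0.530×2504.1 = 1327.2 kg/h.
Combined feed n2 = 2290 + 1327.2 = 3617.2 kg/h.

3617 kg/h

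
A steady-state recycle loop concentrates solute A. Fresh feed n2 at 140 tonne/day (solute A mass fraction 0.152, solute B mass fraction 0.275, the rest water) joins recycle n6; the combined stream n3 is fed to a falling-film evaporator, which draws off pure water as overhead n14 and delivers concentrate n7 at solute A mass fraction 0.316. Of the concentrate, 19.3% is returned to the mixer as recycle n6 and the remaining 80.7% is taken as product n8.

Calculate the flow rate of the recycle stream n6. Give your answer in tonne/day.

16.11 tonne/day

Overall solute A balance (none leaves overhead): solute A in fresh feed = solute A in product, i.e. 140×0.152 = (1−0.193)·n7·0.316.
n7 = 21.28/(0.316×0.807) = 83.447 tonne/day.
Recycle n6 = 0.193×83.447 = 16.105 tonne/day.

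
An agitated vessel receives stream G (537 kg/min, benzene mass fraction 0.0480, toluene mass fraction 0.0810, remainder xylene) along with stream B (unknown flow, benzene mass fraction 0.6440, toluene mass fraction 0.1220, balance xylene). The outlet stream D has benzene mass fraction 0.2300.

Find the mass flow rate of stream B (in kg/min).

236.1 kg/min

Let B be the unknown flow. Total out = 537 + B.
benzene balance: 25.776 + 0.644·B = 0.230·(537 + B)
(0.644 − 0.230)·B = 0.230×537 − 25.776 = 97.734
B = 97.734 / 0.414 = 236.07 kg/min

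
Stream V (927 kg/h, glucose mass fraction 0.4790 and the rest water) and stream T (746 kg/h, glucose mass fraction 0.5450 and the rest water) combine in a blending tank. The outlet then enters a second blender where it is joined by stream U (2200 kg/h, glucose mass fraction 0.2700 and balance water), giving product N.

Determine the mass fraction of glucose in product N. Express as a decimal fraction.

Overall, product flow = 3873 kg/h.
glucose in = 927×0.479 + 746×0.545 + 2200×0.270 = 1444.6 kg/h.
glucose fraction in N = 0.3730.

0.3730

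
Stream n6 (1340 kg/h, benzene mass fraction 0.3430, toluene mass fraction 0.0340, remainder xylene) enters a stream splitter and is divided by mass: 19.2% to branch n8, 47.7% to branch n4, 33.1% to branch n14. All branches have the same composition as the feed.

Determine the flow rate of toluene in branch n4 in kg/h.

21.73 kg/h

Branch n4 total = 0.477×1340 = 639.18 kg/h.
toluene in n4 = 0.034×639.18 = 21.732 kg/h.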